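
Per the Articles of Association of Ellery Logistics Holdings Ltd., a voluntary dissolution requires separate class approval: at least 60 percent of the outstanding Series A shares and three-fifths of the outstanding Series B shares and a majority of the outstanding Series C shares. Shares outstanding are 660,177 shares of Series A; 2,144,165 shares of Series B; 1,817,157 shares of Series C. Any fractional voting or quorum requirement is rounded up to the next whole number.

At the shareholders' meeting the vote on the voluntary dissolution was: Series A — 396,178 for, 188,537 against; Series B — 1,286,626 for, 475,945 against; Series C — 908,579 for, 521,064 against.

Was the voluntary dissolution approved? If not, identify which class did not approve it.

Series A: 3/5 of 660177 = 396106.20, rounded up to 396107; 396,107 required, 396,178 in favor — approved.
Series B: 3/5 of 2144165 = 1286499; 1,286,499 required, 1,286,626 in favor — approved.
Series C: a majority of 1817157 is 908579; 908,579 required, 908,579 in favor — approved.

Approved — every class gave the required vote.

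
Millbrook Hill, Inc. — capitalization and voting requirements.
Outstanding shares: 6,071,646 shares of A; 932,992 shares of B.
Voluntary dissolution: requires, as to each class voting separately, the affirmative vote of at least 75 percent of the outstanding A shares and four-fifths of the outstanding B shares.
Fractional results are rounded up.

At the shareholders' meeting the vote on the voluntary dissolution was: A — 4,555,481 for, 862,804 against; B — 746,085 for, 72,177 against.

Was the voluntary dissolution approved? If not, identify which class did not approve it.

Not approved — the B shares did not give the required vote.

A: 3/4 of 6071646 = 4553734.50, rounded up to 4553735; 4,553,735 required, 4,555,481 in favor — approved.
B: 4/5 of 932992 = 746393.60, rounded up to 746394; 746,394 required, 746,085 in favor — not approved.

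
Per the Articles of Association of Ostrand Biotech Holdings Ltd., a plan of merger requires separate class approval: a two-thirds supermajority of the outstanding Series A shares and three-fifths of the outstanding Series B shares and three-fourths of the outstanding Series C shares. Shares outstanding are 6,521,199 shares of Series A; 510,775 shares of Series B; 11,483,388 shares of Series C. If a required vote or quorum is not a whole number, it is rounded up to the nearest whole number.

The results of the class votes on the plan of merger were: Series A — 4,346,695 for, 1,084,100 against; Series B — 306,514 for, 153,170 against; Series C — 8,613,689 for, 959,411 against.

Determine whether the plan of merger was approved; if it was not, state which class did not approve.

Not approved — the Series A shares did not give the required vote.

Series A: 2/3 of 6521199 = 4347466; 4,347,466 required, 4,346,695 in favor — not approved.
Series B: 3/5 of 510775 = 306465; 306,465 required, 306,514 in favor — approved.
Series C: 3/4 of 11483388 = 8612541; 8,612,541 required, 8,613,689 in favor — approved.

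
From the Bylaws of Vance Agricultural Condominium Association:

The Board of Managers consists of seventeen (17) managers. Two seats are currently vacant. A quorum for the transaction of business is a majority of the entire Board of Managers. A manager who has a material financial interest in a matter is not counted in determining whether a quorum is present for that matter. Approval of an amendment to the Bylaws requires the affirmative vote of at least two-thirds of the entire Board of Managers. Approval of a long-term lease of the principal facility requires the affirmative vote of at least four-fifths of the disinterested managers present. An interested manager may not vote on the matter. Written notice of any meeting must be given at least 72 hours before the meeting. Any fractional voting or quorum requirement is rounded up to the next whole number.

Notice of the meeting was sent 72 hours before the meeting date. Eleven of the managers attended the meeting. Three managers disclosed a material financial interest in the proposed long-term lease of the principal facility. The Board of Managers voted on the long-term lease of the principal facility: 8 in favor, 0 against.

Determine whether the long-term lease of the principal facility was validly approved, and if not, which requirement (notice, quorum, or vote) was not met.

Notice: 72 hours given; 72 required (72 ≥ 72). Satisfied.
Quorum: 11 present, but the 3 interested managers do not count, leaving 8. Quorum is 9. Not satisfied.
Vote: the long-term lease of the principal facility requires four-fifths of the disinterested managers present (11 − 3 = 8). 4/5 of 8 = 6.40, rounded up to 7, so 7 affirmative votes are needed; 8 voted in favor. Satisfied. (Moot — without a quorum no business can be validly transacted.)

Invalid — quorum requirement not satisfied.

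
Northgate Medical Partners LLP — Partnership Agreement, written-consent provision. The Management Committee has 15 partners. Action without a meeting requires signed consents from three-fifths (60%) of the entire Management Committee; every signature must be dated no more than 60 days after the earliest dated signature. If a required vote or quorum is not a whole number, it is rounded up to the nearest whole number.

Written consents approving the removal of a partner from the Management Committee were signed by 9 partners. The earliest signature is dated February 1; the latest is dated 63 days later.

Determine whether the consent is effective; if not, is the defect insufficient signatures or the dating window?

Not effective — dating-window requirement not satisfied.

Signatures required: three-fifths (60%) of 15 — 3/5 of 15 = 9, so 9 needed; 9 signed. Sufficient.
Dating window: the latest signature is 63 days after the earliest; the limit is 60 days. Outside the window.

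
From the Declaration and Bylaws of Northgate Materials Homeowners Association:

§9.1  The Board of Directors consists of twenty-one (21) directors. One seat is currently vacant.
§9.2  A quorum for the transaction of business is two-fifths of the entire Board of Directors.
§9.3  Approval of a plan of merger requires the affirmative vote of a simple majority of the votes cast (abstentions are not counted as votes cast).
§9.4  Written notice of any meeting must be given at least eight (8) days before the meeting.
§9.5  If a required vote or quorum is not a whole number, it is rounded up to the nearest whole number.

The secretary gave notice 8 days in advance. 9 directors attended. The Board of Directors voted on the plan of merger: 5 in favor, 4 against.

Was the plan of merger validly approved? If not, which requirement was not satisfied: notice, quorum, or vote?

Notice: 8 days given; 8 required (8 ≥ 8). Satisfied.
Quorum: 9 present; quorum is 9. Satisfied.
Vote: the plan of merger requires a majority of the votes cast (9). A majority of 9 is 5, so 5 affirmative votes are needed; 5 voted in favor. Satisfied.

Valid — all requirements satisfied.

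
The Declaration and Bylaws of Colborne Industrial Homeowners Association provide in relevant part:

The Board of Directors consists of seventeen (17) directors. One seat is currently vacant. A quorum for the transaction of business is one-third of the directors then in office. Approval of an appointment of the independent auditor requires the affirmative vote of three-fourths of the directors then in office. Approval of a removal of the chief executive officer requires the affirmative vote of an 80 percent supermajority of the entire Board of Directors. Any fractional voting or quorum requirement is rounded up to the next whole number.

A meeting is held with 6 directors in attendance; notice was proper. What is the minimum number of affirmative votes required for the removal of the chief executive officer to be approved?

14

The removal of the chief executive officer requires four-fifths of the entire Board of Directors (17).
4/5 of 17 = 13.60, rounded up to 14.
(Only 6 can vote, so the removal of the chief executive officer cannot pass at this meeting, but the required vote is still 14.)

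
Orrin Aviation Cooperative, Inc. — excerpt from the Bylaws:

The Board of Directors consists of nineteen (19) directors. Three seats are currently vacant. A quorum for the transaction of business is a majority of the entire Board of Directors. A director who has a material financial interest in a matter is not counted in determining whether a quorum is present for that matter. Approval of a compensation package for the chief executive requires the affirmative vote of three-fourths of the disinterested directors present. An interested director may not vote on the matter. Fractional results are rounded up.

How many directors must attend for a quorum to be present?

10

A majority of 19 is 10.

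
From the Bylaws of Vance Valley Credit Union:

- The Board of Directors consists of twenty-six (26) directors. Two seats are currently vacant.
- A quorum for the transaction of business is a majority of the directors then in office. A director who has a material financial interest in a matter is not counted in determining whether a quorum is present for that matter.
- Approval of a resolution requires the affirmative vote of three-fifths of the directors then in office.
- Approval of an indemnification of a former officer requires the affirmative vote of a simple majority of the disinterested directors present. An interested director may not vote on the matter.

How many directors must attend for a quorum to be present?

13

A majority of 24 is 13.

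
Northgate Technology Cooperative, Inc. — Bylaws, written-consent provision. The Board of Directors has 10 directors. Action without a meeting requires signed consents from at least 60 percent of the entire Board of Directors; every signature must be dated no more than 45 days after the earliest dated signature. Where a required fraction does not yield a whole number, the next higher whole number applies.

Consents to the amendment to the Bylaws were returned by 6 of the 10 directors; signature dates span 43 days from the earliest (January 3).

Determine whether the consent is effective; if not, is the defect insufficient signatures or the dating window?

Effective — both the signature and dating-window requirements are satisfied.

Signatures required: at least 60 percent of 10 — 3/5 of 10 = 6, so 6 needed; 6 signed. Sufficient.
Dating window: the latest signature is 43 days after the earliest; the limit is 45 days. Within the window.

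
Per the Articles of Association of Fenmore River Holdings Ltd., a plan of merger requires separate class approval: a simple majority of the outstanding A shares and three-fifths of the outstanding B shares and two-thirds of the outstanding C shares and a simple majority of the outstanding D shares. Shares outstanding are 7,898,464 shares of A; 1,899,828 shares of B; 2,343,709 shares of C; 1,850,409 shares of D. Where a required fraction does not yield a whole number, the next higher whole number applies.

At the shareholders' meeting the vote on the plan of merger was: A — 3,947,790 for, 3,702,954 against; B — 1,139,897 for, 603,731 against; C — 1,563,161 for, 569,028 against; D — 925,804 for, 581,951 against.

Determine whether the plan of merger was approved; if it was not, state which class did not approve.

A: a majority of 7898464 is 3949233; 3,949,233 required, 3,947,790 in favor — not approved.
B: 3/5 of 1899828 = 1139896.80, rounded up to 1139897; 1,139,897 required, 1,139,897 in favor — approved.
C: 2/3 of 2343709 = 1562472.67, rounded up to 1562473; 1,562,473 required, 1,563,161 in favor — approved.
D: a majority of 1850409 is 925205; 925,205 required, 925,804 in favor — approved.

Not approved — the A shares did not give the required vote.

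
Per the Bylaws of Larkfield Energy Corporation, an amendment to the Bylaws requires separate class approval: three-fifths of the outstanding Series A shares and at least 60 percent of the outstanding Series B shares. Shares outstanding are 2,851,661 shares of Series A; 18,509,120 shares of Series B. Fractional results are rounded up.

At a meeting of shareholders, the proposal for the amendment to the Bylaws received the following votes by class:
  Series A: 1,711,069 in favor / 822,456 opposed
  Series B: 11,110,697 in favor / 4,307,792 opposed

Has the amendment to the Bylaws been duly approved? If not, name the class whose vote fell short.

Approved — every class gave the required vote.

Series A: 3/5 of 2851661 = 1710996.60, rounded up to 1710997; 1,710,997 required, 1,711,069 in favor — approved.
Series B: 3/5 of 18509120 = 11105472; 11,105,472 required, 11,110,697 in favor — approved.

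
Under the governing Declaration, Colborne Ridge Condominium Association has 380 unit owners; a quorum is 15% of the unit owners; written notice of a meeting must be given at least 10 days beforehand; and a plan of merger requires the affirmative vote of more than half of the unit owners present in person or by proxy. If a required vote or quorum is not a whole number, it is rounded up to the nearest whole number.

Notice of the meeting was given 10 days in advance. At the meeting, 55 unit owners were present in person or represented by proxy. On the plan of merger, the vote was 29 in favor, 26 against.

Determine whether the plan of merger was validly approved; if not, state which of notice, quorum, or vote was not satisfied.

Invalid — quorum requirement not satisfied.

Notice: 10 days given; 10 required. Satisfied.
Quorum: 15% of 380 = 57; 55 present. Not satisfied.
Vote: requires a majority of those present (55); a majority of 55 is 28, so 28 needed; 29 in favor. Satisfied.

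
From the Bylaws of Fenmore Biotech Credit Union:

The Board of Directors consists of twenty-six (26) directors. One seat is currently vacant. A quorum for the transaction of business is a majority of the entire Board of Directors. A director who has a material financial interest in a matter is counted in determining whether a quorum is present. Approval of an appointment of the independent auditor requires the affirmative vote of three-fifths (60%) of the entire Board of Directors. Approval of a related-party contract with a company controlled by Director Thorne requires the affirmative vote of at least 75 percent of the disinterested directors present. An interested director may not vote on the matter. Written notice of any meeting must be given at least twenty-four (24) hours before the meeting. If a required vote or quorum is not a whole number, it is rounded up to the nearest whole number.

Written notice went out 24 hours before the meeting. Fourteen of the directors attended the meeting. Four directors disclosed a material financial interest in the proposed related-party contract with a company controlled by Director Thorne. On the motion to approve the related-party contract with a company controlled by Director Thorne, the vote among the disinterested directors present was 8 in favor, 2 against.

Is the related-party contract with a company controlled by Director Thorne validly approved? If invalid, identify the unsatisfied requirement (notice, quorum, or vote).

Valid — all requirements satisfied.

Notice: 24 hours given; 24 required (24 ≥ 24). Satisfied.
Quorum: 14 present (interested directors count toward quorum); quorum is 14. Satisfied.
Vote: the related-party contract with a company controlled by Director Thorne requires three-fourths of the disinterested directors present (14 − 4 = 10). 3/4 of 10 = 7.50, rounded up to 8, so 8 affirmative votes are needed; 8 voted in favor. Satisfied.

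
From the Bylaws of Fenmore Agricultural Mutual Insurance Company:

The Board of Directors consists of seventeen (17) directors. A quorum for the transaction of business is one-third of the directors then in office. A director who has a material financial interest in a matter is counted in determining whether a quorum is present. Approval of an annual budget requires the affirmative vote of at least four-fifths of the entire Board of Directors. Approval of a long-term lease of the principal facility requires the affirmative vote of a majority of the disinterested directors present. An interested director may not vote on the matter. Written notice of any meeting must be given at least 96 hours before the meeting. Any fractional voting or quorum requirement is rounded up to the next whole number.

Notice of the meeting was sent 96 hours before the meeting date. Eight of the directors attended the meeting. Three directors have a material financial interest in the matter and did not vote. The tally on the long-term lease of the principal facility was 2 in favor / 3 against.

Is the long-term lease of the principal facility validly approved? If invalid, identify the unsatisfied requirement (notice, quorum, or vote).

Notice: 96 hours given; 96 required (96 ≥ 96). Satisfied.
Quorum: 8 present (interested directors count toward quorum); quorum is 6. Satisfied.
Vote: the long-term lease of the principal facility requires a majority of the disinterested directors present (8 − 3 = 5). A majority of 5 is 3, so 3 affirmative votes are needed; 2 voted in favor. Not satisfied.

Invalid — vote requirement not satisfied.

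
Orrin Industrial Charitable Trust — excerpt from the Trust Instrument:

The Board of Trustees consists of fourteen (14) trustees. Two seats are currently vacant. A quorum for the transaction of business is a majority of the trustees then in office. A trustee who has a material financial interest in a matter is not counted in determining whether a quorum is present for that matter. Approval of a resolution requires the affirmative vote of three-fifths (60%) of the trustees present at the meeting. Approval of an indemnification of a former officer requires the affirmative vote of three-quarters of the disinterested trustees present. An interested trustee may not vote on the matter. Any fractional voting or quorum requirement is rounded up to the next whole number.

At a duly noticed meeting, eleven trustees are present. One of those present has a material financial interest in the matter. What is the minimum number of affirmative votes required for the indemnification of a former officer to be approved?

8

The indemnification of a former officer requires three-fourths of the disinterested trustees present (11 − 1 = 10).
3/4 of 10 = 7.50, rounded up to 8.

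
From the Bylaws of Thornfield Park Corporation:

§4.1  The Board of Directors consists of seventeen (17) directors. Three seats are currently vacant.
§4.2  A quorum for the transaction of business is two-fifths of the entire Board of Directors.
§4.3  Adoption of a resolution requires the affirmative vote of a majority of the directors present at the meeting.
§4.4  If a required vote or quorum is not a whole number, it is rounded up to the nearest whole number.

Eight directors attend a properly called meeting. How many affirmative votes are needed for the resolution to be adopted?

5

The resolution requires a majority of the directors present (8).
A majority of 8 is 5.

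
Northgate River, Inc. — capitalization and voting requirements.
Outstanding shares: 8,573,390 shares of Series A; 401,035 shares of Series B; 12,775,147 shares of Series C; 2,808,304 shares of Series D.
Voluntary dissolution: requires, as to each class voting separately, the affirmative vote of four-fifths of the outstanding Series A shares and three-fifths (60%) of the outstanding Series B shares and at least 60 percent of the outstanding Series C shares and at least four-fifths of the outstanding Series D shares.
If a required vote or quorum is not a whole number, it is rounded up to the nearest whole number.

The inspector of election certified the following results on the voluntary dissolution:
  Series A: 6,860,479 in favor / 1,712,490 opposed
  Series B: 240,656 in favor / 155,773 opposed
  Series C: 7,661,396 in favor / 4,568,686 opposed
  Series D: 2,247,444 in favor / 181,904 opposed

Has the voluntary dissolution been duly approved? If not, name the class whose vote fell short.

Not approved — the Series C shares did not give the required vote.

Series A: 4/5 of 8573390 = 6858712; 6,858,712 required, 6,860,479 in favor — approved.
Series B: 3/5 of 401035 = 240621; 240,621 required, 240,656 in favor — approved.
Series C: 3/5 of 12775147 = 7665088.20, rounded up to 7665089; 7,665,089 required, 7,661,396 in favor — not approved.
Series D: 4/5 of 2808304 = 2246643.20, rounded up to 2246644; 2,246,644 required, 2,247,444 in favor — approved.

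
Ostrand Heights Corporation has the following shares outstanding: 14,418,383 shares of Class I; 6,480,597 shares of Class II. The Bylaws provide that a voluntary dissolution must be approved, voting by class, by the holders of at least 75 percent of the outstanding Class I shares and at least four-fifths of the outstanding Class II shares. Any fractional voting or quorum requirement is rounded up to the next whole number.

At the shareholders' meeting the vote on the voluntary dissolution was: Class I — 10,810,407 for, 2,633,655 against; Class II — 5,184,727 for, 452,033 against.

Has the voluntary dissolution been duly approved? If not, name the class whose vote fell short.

Class I: 3/4 of 14418383 = 10813787.25, rounded up to 10813788; 10,813,788 required, 10,810,407 in favor — not approved.
Class II: 4/5 of 6480597 = 5184477.60, rounded up to 5184478; 5,184,478 required, 5,184,727 in favor — approved.

Not approved — the Class I shares did not give the required vote.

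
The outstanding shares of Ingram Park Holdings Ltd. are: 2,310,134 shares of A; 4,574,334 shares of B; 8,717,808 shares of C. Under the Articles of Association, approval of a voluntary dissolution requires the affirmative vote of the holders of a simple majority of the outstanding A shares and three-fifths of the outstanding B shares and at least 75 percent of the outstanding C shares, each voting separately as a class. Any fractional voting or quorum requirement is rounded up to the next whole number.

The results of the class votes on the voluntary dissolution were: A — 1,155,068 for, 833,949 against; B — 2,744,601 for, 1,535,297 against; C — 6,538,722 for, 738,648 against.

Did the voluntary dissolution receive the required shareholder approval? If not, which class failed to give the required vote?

Approved — every class gave the required vote.

A: a majority of 2310134 is 1155068; 1,155,068 required, 1,155,068 in favor — approved.
B: 3/5 of 4574334 = 2744600.40, rounded up to 2744601; 2,744,601 required, 2,744,601 in favor — approved.
C: 3/4 of 8717808 = 6538356; 6,538,356 required, 6,538,722 in favor — approved.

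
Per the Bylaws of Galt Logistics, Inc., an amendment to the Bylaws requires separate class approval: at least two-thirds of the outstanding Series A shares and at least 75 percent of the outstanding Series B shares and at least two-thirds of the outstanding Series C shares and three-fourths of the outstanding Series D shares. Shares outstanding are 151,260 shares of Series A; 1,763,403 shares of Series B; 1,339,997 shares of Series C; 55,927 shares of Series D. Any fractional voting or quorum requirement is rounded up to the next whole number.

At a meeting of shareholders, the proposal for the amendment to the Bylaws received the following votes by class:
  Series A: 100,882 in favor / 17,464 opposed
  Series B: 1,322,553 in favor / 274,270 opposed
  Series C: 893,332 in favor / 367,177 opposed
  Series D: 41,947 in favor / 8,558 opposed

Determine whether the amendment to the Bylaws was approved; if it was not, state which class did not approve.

Series A: 2/3 of 151260 = 100840; 100,840 required, 100,882 in favor — approved.
Series B: 3/4 of 1763403 = 1322552.25, rounded up to 1322553; 1,322,553 required, 1,322,553 in favor — approved.
Series C: 2/3 of 1339997 = 893331.33, rounded up to 893332; 893,332 required, 893,332 in favor — approved.
Series D: 3/4 of 55927 = 41945.25, rounded up to 41946; 41,946 required, 41,947 in favor — approved.

Approved — every class gave the required vote.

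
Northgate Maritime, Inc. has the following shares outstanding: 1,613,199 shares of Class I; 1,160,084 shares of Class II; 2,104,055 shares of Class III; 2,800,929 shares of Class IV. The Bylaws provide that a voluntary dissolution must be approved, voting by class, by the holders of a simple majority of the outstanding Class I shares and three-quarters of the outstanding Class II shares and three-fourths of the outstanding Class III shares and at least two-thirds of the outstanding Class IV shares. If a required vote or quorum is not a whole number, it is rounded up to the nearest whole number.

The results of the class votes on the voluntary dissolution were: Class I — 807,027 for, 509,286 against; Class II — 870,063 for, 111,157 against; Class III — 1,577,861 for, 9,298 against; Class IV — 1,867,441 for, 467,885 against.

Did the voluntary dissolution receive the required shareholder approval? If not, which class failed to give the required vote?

Class I: a majority of 1613199 is 806600; 806,600 required, 807,027 in favor — approved.
Class II: 3/4 of 1160084 = 870063; 870,063 required, 870,063 in favor — approved.
Class III: 3/4 of 2104055 = 1578041.25, rounded up to 1578042; 1,578,042 required, 1,577,861 in favor — not approved.
Class IV: 2/3 of 2800929 = 1867286; 1,867,286 required, 1,867,441 in favor — approved.

Not approved — the Class III shares did not give the required vote.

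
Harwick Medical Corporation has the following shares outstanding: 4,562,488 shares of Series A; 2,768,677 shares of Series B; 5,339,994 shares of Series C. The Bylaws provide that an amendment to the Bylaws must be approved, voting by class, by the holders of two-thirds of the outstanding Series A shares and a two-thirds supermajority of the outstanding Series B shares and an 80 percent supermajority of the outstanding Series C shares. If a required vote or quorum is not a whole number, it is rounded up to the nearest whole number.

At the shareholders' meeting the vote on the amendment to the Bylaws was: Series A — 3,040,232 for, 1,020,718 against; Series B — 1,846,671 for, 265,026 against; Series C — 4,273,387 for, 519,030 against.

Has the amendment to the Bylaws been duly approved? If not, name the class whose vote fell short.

Series A: 2/3 of 4562488 = 3041658.67, rounded up to 3041659; 3,041,659 required, 3,040,232 in favor — not approved.
Series B: 2/3 of 2768677 = 1845784.67, rounded up to 1845785; 1,845,785 required, 1,846,671 in favor — approved.
Series C: 4/5 of 5339994 = 4271995.20, rounded up to 4271996; 4,271,996 required, 4,273,387 in favor — approved.

Not approved — the Series A shares did not give the required vote.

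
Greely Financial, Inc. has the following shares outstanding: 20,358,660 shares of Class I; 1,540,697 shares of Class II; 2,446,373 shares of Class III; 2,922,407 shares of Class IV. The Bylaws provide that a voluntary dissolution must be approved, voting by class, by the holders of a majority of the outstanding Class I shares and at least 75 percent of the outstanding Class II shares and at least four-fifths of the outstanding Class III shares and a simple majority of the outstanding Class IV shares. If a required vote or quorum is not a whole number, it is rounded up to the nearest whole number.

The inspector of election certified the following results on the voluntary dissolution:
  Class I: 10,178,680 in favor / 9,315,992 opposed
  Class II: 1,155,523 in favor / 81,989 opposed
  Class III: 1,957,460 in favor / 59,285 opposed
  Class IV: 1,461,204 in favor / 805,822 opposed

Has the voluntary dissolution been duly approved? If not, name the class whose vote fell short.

Not approved — the Class I shares did not give the required vote.

Class I: a majority of 20358660 is 10179331; 10,179,331 required, 10,178,680 in favor — not approved.
Class II: 3/4 of 1540697 = 1155522.75, rounded up to 1155523; 1,155,523 required, 1,155,523 in favor — approved.
Class III: 4/5 of 2446373 = 1957098.40, rounded up to 1957099; 1,957,099 required, 1,957,460 in favor — approved.
Class IV: a majority of 2922407 is 1461204; 1,461,204 required, 1,461,204 in favor — approved.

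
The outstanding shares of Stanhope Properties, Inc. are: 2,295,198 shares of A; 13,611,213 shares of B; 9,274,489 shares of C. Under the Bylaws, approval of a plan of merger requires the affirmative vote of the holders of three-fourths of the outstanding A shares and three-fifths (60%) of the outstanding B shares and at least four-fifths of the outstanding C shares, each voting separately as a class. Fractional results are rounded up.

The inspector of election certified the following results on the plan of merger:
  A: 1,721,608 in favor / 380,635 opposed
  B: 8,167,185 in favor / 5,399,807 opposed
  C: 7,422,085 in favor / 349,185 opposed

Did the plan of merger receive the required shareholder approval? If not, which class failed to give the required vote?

A: 3/4 of 2295198 = 1721398.50, rounded up to 1721399; 1,721,399 required, 1,721,608 in favor — approved.
B: 3/5 of 13611213 = 8166727.80, rounded up to 8166728; 8,166,728 required, 8,167,185 in favor — approved.
C: 4/5 of 9274489 = 7419591.20, rounded up to 7419592; 7,419,592 required, 7,422,085 in favor — approved.

Approved — every class gave the required vote.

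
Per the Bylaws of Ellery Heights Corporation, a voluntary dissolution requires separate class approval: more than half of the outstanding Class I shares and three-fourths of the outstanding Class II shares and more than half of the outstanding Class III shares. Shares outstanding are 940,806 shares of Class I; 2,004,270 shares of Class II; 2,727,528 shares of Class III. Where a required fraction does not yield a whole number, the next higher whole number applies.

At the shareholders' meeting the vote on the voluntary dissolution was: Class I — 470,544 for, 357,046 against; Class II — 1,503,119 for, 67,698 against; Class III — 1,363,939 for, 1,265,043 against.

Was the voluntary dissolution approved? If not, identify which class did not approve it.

Not approved — the Class II shares did not give the required vote.

Class I: a majority of 940806 is 470404; 470,404 required, 470,544 in favor — approved.
Class II: 3/4 of 2004270 = 1503202.50, rounded up to 1503203; 1,503,203 required, 1,503,119 in favor — not approved.
Class III: a majority of 2727528 is 1363765; 1,363,765 required, 1,363,939 in favor — approved.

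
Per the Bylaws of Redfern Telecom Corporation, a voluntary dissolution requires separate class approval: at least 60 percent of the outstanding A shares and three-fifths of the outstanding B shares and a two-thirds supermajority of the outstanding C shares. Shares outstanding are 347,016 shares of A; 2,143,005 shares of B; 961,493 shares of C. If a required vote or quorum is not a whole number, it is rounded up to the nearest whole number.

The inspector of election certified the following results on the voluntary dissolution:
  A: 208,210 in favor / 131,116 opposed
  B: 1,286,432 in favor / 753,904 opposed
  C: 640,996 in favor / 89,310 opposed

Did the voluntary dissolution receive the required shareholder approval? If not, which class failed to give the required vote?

Approved — every class gave the required vote.

A: 3/5 of 347016 = 208209.60, rounded up to 208210; 208,210 required, 208,210 in favor — approved.
B: 3/5 of 2143005 = 1285803; 1,285,803 required, 1,286,432 in favor — approved.
C: 2/3 of 961493 = 640995.33, rounded up to 640996; 640,996 required, 640,996 in favor — approved.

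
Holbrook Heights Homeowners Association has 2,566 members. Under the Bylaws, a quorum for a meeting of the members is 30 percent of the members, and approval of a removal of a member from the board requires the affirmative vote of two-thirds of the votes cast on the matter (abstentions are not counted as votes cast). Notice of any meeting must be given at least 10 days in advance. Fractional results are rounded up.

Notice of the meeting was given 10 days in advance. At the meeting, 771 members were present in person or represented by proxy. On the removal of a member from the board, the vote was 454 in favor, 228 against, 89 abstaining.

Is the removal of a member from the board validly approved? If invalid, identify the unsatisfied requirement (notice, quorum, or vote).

Notice: 10 days given; 10 required. Satisfied.
Quorum: 30% of 2,566 = 769.80, rounded up to 770; 771 present. Satisfied.
Vote: requires two-thirds of the votes cast (771 − 89 abstaining = 682); 2/3 of 682 = 454.67, rounded up to 455, so 455 needed; 454 in favor. Not satisfied.

Invalid — vote requirement not satisfied.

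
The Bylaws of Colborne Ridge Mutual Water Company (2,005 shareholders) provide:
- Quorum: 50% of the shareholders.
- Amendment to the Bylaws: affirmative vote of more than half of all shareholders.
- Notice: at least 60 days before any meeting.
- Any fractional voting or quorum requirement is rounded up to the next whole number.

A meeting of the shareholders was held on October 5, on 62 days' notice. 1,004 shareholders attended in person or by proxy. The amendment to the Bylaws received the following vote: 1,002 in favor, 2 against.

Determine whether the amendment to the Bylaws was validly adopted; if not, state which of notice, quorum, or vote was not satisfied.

Notice: 62 days given; 60 required. Satisfied.
Quorum: 50% of 2,005 = 1,002.50, rounded up to 1,003; 1,004 present. Satisfied.
Vote: requires a majority of all shareholders (2,005); a majority of 2005 is 1003, so 1,003 needed; 1,002 in favor. Not satisfied.

Invalid — vote requirement not satisfied.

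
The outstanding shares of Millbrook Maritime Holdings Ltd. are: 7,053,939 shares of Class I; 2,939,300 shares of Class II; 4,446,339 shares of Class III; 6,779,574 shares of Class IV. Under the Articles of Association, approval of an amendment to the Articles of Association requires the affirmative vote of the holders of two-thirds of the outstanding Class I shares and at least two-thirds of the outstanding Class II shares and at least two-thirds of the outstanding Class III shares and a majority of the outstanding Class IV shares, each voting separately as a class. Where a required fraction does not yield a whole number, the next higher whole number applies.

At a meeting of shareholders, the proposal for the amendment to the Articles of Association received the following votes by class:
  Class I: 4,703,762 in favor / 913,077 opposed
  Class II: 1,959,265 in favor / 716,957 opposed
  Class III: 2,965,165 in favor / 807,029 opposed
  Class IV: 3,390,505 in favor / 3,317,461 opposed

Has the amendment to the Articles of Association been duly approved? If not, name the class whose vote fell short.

Not approved — the Class II shares did not give the required vote.

Class I: 2/3 of 7053939 = 4702626; 4,702,626 required, 4,703,762 in favor — approved.
Class II: 2/3 of 2939300 = 1959533.33, rounded up to 1959534; 1,959,534 required, 1,959,265 in favor — not approved.
Class III: 2/3 of 4446339 = 2964226; 2,964,226 required, 2,965,165 in favor — approved.
Class IV: a majority of 6779574 is 3389788; 3,389,788 required, 3,390,505 in favor — approved.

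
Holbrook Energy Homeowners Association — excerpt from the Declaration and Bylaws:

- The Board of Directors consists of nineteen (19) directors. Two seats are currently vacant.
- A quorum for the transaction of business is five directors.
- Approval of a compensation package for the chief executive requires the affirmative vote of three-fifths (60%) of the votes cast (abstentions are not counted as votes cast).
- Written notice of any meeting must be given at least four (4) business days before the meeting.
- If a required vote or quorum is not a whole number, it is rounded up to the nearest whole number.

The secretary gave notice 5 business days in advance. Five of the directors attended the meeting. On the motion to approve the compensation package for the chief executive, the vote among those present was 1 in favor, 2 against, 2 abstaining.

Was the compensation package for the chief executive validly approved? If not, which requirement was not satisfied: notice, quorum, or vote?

Invalid — vote requirement not satisfied.

Notice: 5 business days given; 4 required (5 ≥ 4). Satisfied.
Quorum: 5 present; quorum is 5. Satisfied.
Vote: the compensation package for the chief executive requires three-fifths of the votes cast (5 present − 2 abstaining = 3). 3/5 of 3 = 1.80, rounded up to 2, so 2 affirmative votes are needed; 1 voted in favor. Not satisfied.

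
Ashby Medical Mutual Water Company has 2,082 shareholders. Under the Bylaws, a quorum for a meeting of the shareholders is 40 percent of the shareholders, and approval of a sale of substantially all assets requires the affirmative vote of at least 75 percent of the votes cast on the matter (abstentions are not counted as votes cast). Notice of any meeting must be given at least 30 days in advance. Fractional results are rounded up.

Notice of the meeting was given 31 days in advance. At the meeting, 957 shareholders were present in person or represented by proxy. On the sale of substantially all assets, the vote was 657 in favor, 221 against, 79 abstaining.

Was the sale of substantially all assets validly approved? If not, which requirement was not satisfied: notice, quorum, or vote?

Invalid — vote requirement not satisfied.

Notice: 31 days given; 30 required. Satisfied.
Quorum: 40% of 2,082 = 832.80, rounded up to 833; 957 present. Satisfied.
Vote: requires three-fourths of the votes cast (957 − 79 abstaining = 878); 3/4 of 878 = 658.50, rounded up to 659, so 659 needed; 657 in favor. Not satisfied.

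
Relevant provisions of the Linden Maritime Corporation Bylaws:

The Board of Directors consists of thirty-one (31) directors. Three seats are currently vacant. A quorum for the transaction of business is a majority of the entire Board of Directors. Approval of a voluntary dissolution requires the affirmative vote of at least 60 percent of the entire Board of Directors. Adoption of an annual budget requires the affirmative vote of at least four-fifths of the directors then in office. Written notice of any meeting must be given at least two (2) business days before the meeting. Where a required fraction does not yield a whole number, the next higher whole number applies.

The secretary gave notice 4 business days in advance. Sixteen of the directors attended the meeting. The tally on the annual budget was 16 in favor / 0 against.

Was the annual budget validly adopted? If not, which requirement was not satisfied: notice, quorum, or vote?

Invalid — vote requirement not satisfied.

Notice: 4 business days given; 2 required (4 ≥ 2). Satisfied.
Quorum: 16 present; quorum is 16. Satisfied.
Vote: the annual budget requires four-fifths of the directors then in office (28). 4/5 of 28 = 22.40, rounded up to 23, so 23 affirmative votes are needed; 16 voted in favor. Not satisfied.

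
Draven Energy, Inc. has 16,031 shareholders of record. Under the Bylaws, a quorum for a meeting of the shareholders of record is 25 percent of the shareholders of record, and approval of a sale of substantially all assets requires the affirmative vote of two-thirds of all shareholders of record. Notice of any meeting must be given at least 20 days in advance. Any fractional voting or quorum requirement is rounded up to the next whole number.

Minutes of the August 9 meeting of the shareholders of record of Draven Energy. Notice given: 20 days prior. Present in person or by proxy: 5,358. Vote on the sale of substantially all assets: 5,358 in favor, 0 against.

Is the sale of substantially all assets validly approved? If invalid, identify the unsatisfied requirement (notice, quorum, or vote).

Invalid — vote requirement not satisfied.

Notice: 20 days given; 20 required. Satisfied.
Quorum: 25% of 16,031 = 4,007.75, rounded up to 4,008; 5,358 present. Satisfied.
Vote: requires two-thirds of all shareholders of record (16,031); 2/3 of 16031 = 10687.33, rounded up to 10688, so 10,688 needed; 5,358 in favor. Not satisfied.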